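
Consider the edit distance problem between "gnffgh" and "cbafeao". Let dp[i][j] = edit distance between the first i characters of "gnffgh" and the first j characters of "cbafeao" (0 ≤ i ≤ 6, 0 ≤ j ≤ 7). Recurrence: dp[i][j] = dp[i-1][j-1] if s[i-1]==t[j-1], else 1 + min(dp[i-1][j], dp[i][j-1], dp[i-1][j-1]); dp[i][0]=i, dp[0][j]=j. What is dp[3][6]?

5

   ''  c  b  a  f  e  a  o
''  0  1  2  3  4  5  6  7
 g  1  1  2  3  4  5  6  7
 n  2  2  2  3  4  5  6  7
 f  3  3  3  3  3  4  5  6
 f  4  4  4  4  3  4  5  6
 g  5  5  5  5  4  4  5  6
 h  6  6  6  6  5  5  5  6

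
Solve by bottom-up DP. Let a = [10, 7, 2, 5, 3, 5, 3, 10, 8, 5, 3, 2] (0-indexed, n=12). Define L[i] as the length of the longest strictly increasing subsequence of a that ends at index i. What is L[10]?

2

   i    0    1    2    3    4    5    6    7    8    9   10   11
a[i]   10    7    2    5    3    5    3   10    8    5    3    2
L[i]    1    1    1    2    2    3    2    4    4    3    2    1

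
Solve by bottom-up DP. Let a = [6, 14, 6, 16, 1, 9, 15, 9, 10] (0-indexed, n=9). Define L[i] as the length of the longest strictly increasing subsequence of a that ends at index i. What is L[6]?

   i    0    1    2    3    4    5    6    7    8
a[i]    6   14    6   16    1    9   15    9   10
L[i]    1    2    1    3    1    2    3    2    3

3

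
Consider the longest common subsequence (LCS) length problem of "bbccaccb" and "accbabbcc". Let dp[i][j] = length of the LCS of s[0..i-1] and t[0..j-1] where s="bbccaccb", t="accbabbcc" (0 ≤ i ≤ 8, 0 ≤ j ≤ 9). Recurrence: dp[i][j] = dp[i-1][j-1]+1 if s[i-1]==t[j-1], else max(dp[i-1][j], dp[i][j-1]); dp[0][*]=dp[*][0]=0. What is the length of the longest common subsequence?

   ''  a  c  c  b  a  b  b  c  c
''  0  0  0  0  0  0  0  0  0  0
 b  0  0  0  0  1  1  1  1  1  1
 b  0  0  0  0  1  1  2  2  2  2
 c  0  0  1  1  1  1  2  2  3  3
 c  0  0  1  2  2  2  2  2  3  4
 a  0  1  1  2  2  3  3  3  3  4
 c  0  1  2  2  2  3  3  3  4  4
 c  0  1  2  3  3  3  3  3  4  5
 b  0  1  2  3  4  4  4  4  4  5

5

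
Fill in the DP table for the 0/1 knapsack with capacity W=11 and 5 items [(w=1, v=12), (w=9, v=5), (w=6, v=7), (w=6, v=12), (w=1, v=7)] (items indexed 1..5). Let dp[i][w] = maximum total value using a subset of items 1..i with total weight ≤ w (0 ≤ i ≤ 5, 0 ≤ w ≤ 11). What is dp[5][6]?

19

i\w   0   1   2   3   4   5   6   7   8   9  10  11
  0   0   0   0   0   0   0   0   0   0   0   0   0
  1   0  12  12  12  12  12  12  12  12  12  12  12
  2   0  12  12  12  12  12  12  12  12  12  17  17
  3   0  12  12  12  12  12  12  19  19  19  19  19
  4   0  12  12  12  12  12  12  24  24  24  24  24
  5   0  12  19  19  19  19  19  24  31  31  31  31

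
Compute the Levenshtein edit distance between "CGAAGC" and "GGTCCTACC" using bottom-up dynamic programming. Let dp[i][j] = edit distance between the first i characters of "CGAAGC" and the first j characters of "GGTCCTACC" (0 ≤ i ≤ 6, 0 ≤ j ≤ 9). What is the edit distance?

   ''  G  G  T  C  C  T  A  C  C
''  0  1  2  3  4  5  6  7  8  9
 C  1  1  2  3  3  4  5  6  7  8
 G  2  1  1  2  3  4  5  6  7  8
 A  3  2  2  2  3  4  5  5  6  7
 A  4  3  3  3  3  4  5  5  6  7
 G  5  4  3  4  4  4  5  6  6  7
 C  6  5  4  4  4  4  5  6  6  6

6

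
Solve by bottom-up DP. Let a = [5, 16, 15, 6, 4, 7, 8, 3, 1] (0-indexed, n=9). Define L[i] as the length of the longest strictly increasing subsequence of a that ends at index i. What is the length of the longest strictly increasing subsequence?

   i    0    1    2    3    4    5    6    7    8
a[i]    5   16   15    6    4    7    8    3    1
L[i]    1    2    2    2    1    3    4    1    1

4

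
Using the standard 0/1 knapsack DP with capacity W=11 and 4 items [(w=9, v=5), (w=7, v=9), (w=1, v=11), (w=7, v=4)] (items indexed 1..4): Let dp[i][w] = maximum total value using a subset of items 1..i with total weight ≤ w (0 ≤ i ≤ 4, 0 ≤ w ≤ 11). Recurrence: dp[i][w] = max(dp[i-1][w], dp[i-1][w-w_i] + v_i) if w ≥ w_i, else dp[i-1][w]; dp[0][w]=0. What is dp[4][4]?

i\w   0   1   2   3   4   5   6   7   8   9  10  11
  0   0   0   0   0   0   0   0   0   0   0   0   0
  1   0   0   0   0   0   0   0   0   0   5   5   5
  2   0   0   0   0   0   0   0   9   9   9   9   9
  3   0  11  11  11  11  11  11  11  20  20  20  20
  4   0  11  11  11  11  11  11  11  20  20  20  20

11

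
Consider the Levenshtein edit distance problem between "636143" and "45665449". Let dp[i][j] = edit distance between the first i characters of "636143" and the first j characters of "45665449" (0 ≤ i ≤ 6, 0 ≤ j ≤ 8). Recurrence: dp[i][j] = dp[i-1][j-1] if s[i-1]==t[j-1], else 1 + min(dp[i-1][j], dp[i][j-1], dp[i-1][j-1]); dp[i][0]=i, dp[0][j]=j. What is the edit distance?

   ''  4  5  6  6  5  4  4  9
''  0  1  2  3  4  5  6  7  8
 6  1  1  2  2  3  4  5  6  7
 3  2  2  2  3  3  4  5  6  7
 6  3  3  3  2  3  4  5  6  7
 1  4  4  4  3  3  4  5  6  7
 4  5  4  5  4  4  4  4  5  6
 3  6  5  5  5  5  5  5  5  6

6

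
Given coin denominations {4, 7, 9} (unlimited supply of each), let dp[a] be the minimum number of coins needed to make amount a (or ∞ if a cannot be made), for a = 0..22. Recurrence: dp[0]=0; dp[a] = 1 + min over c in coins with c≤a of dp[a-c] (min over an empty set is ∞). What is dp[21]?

3

 a  0  1  2  3  4  5  6  7  8  9 10 11 12 13 14 15 16 17 18 19 20 21 22
dp  0  -  -  -  1  -  -  1  2  1  -  2  3  2  2  3  2  3  2  4  3  3  3
(- denotes ∞ / unreachable)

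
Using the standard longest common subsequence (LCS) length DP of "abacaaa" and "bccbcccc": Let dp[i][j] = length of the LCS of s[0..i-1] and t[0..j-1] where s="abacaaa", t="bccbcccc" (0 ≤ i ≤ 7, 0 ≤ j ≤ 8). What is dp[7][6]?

   ''  b  c  c  b  c  c  c  c
''  0  0  0  0  0  0  0  0  0
 a  0  0  0  0  0  0  0  0  0
 b  0  1  1  1  1  1  1  1  1
 a  0  1  1  1  1  1  1  1  1
 c  0  1  2  2  2  2  2  2  2
 a  0  1  2  2  2  2  2  2  2
 a  0  1  2  2  2  2  2  2  2
 a  0  1  2  2  2  2  2  2  2

2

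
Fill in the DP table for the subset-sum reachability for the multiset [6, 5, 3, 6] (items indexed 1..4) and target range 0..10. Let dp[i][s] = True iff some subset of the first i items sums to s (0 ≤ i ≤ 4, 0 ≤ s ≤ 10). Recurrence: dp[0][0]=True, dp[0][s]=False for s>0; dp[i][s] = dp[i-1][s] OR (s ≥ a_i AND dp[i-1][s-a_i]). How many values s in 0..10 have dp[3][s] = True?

i\s   0   1   2   3   4   5   6   7   8   9  10
  0   T   F   F   F   F   F   F   F   F   F   F
  1   T   F   F   F   F   F   T   F   F   F   F
  2   T   F   F   F   F   T   T   F   F   F   F
  3   T   F   F   T   F   T   T   F   T   T   F
  4   T   F   F   T   F   T   T   F   T   T   F

6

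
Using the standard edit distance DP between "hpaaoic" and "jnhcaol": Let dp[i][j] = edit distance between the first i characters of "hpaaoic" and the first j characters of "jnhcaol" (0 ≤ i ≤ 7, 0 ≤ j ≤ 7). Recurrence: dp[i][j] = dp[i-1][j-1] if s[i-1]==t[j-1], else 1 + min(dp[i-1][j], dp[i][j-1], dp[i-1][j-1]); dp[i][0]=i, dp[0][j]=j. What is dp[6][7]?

   ''  j  n  h  c  a  o  l
''  0  1  2  3  4  5  6  7
 h  1  1  2  2  3  4  5  6
 p  2  2  2  3  3  4  5  6
 a  3  3  3  3  4  3  4  5
 a  4  4  4  4  4  4  4  5
 o  5  5  5  5  5  5  4  5
 i  6  6  6  6  6  6  5  5
 c  7  7  7  7  6  7  6  6

5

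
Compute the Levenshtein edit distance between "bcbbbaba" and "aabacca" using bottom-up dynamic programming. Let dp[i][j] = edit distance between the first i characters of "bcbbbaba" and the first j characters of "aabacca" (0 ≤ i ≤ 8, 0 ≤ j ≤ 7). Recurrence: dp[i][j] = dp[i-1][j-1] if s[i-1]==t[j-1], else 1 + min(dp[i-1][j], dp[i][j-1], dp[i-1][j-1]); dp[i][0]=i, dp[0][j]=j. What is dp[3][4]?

3

   ''  a  a  b  a  c  c  a
''  0  1  2  3  4  5  6  7
 b  1  1  2  2  3  4  5  6
 c  2  2  2  3  3  3  4  5
 b  3  3  3  2  3  4  4  5
 b  4  4  4  3  3  4  5  5
 b  5  5  5  4  4  4  5  6
 a  6  5  5  5  4  5  5  5
 b  7  6  6  5  5  5  6  6
 a  8  7  6  6  5  6  6  6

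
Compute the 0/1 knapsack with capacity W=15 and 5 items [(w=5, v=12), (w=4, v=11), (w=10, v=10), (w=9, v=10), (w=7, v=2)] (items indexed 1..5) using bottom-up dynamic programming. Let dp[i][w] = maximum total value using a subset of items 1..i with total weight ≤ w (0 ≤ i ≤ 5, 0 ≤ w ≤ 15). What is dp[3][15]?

i\w   0   1   2   3   4   5   6   7   8   9  10  11  12  13  14  15
  0   0   0   0   0   0   0   0   0   0   0   0   0   0   0   0   0
  1   0   0   0   0   0  12  12  12  12  12  12  12  12  12  12  12
  2   0   0   0   0  11  12  12  12  12  23  23  23  23  23  23  23
  3   0   0   0   0  11  12  12  12  12  23  23  23  23  23  23  23
  4   0   0   0   0  11  12  12  12  12  23  23  23  23  23  23  23
  5   0   0   0   0  11  12  12  12  12  23  23  23  23  23  23  23

23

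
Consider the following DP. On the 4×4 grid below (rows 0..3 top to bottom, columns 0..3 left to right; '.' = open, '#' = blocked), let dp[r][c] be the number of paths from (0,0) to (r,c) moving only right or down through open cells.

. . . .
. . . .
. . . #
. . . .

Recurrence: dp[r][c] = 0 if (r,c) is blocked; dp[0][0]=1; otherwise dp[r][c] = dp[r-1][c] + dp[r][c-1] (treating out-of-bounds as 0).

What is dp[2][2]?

6

r\c   0   1   2   3
  0   1   1   1   1
  1   1   2   3   4
  2   1   3   6   0
  3   1   4  10  10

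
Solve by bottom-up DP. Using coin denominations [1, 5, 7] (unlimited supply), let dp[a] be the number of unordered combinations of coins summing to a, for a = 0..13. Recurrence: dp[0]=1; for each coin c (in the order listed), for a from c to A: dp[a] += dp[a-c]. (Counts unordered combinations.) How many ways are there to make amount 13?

after  coin     0     1     2     3     4     5     6     7     8     9    10    11    12    13
          1     1     1     1     1     1     1     1     1     1     1     1     1     1     1
          5     1     1     1     1     1     2     2     2     2     2     3     3     3     3
          7     1     1     1     1     1     2     2     3     3     3     4     4     5     5

5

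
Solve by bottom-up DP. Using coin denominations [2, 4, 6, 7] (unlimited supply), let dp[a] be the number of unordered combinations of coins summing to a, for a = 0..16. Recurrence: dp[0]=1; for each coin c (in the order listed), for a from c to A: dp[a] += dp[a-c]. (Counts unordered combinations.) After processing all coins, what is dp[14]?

after  coin     0     1     2     3     4     5     6     7     8     9    10    11    12    13    14    15    16
          2     1     0     1     0     1     0     1     0     1     0     1     0     1     0     1     0     1
          4     1     0     1     0     2     0     2     0     3     0     3     0     4     0     4     0     5
          6     1     0     1     0     2     0     3     0     4     0     5     0     7     0     8     0    10
          7     1     0     1     0     2     0     3     1     4     1     5     2     7     3     9     4    11

9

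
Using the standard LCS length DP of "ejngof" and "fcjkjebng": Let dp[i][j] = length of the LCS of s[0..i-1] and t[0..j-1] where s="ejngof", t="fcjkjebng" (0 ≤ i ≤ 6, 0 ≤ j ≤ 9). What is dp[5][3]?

   ''  f  c  j  k  j  e  b  n  g
''  0  0  0  0  0  0  0  0  0  0
 e  0  0  0  0  0  0  1  1  1  1
 j  0  0  0  1  1  1  1  1  1  1
 n  0  0  0  1  1  1  1  1  2  2
 g  0  0  0  1  1  1  1  1  2  3
 o  0  0  0  1  1  1  1  1  2  3
 f  0  1  1  1  1  1  1  1  2  3

1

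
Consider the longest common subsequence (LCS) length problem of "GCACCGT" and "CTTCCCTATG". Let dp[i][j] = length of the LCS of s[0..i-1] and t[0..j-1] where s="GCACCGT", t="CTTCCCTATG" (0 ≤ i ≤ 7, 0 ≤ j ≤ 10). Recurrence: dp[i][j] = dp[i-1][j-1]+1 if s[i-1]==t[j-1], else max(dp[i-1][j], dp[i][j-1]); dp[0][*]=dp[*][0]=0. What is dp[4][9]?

   ''  C  T  T  C  C  C  T  A  T  G
''  0  0  0  0  0  0  0  0  0  0  0
 G  0  0  0  0  0  0  0  0  0  0  1
 C  0  1  1  1  1  1  1  1  1  1  1
 A  0  1  1  1  1  1  1  1  2  2  2
 C  0  1  1  1  2  2  2  2  2  2  2
 C  0  1  1  1  2  3  3  3  3  3  3
 G  0  1  1  1  2  3  3  3  3  3  4
 T  0  1  2  2  2  3  3  4  4  4  4

2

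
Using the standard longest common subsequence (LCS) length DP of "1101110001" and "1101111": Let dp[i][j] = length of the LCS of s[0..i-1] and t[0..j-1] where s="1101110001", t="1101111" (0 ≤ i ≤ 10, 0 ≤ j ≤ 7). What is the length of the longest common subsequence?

   ''  1  1  0  1  1  1  1
''  0  0  0  0  0  0  0  0
 1  0  1  1  1  1  1  1  1
 1  0  1  2  2  2  2  2  2
 0  0  1  2  3  3  3  3  3
 1  0  1  2  3  4  4  4  4
 1  0  1  2  3  4  5  5  5
 1  0  1  2  3  4  5  6  6
 0  0  1  2  3  4  5  6  6
 0  0  1  2  3  4  5  6  6
 0  0  1  2  3  4  5  6  6
 1  0  1  2  3  4  5  6  7

7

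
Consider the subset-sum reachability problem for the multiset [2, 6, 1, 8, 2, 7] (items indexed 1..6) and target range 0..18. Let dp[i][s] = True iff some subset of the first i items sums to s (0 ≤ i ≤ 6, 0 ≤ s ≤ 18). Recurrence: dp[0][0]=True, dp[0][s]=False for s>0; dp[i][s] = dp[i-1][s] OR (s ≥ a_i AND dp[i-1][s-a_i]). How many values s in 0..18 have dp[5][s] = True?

19

i\s   0   1   2   3   4   5   6   7   8   9  10  11  12  13  14  15  16  17  18
  0   T   F   F   F   F   F   F   F   F   F   F   F   F   F   F   F   F   F   F
  1   T   F   T   F   F   F   F   F   F   F   F   F   F   F   F   F   F   F   F
  2   T   F   T   F   F   F   T   F   T   F   F   F   F   F   F   F   F   F   F
  3   T   T   T   T   F   F   T   T   T   T   F   F   F   F   F   F   F   F   F
  4   T   T   T   T   F   F   T   T   T   T   T   T   F   F   T   T   T   T   F
  5   T   T   T   T   T   T   T   T   T   T   T   T   T   T   T   T   T   T   T
  6   T   T   T   T   T   T   T   T   T   T   T   T   T   T   T   T   T   T   T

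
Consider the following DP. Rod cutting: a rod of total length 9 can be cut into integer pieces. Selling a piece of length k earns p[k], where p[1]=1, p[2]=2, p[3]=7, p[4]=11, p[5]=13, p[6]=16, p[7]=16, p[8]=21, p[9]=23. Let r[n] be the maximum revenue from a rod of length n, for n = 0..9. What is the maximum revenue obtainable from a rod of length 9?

   n    0    1    2    3    4    5    6    7    8    9
r[n]    0    1    2    7   11   13   16   18   22   24

24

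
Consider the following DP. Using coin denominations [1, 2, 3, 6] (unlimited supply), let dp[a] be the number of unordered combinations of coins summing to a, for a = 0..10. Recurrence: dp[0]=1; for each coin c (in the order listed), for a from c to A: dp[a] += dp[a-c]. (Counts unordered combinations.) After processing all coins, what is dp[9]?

after  coin     0     1     2     3     4     5     6     7     8     9    10
          1     1     1     1     1     1     1     1     1     1     1     1
          2     1     1     2     2     3     3     4     4     5     5     6
          3     1     1     2     3     4     5     7     8    10    12    14
          6     1     1     2     3     4     5     8     9    12    15    18

15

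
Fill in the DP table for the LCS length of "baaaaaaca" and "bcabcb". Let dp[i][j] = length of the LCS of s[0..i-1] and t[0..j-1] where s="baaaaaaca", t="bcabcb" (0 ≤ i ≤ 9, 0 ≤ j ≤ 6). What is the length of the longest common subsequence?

   ''  b  c  a  b  c  b
''  0  0  0  0  0  0  0
 b  0  1  1  1  1  1  1
 a  0  1  1  2  2  2  2
 a  0  1  1  2  2  2  2
 a  0  1  1  2  2  2  2
 a  0  1  1  2  2  2  2
 a  0  1  1  2  2  2  2
 a  0  1  1  2  2  2  2
 c  0  1  2  2  2  3  3
 a  0  1  2  3  3  3  3

3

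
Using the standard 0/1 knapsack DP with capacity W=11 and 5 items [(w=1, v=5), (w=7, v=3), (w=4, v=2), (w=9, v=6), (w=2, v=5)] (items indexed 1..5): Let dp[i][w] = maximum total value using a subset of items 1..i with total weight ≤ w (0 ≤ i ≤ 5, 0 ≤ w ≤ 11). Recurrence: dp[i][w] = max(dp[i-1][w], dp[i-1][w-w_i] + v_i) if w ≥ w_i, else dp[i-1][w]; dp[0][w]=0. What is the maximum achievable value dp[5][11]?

i\w   0   1   2   3   4   5   6   7   8   9  10  11
  0   0   0   0   0   0   0   0   0   0   0   0   0
  1   0   5   5   5   5   5   5   5   5   5   5   5
  2   0   5   5   5   5   5   5   5   8   8   8   8
  3   0   5   5   5   5   7   7   7   8   8   8   8
  4   0   5   5   5   5   7   7   7   8   8  11  11
  5   0   5   5  10  10  10  10  12  12  12  13  13

13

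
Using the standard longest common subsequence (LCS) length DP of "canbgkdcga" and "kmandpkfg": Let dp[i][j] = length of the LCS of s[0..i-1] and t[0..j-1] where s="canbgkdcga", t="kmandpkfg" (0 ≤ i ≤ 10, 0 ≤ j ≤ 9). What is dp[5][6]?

2

   ''  k  m  a  n  d  p  k  f  g
''  0  0  0  0  0  0  0  0  0  0
 c  0  0  0  0  0  0  0  0  0  0
 a  0  0  0  1  1  1  1  1  1  1
 n  0  0  0  1  2  2  2  2  2  2
 b  0  0  0  1  2  2  2  2  2  2
 g  0  0  0  1  2  2  2  2  2  3
 k  0  1  1  1  2  2  2  3  3  3
 d  0  1  1  1  2  3  3  3  3  3
 c  0  1  1  1  2  3  3  3  3  3
 g  0  1  1  1  2  3  3  3  3  4
 a  0  1  1  2  2  3  3  3  3  4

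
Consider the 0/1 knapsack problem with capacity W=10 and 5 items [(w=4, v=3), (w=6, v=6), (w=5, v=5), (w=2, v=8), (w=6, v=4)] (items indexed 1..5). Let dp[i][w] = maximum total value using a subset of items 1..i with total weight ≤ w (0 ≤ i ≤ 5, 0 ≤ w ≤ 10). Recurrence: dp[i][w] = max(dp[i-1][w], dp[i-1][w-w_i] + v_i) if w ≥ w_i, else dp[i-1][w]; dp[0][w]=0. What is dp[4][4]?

8

i\w   0   1   2   3   4   5   6   7   8   9  10
  0   0   0   0   0   0   0   0   0   0   0   0
  1   0   0   0   0   3   3   3   3   3   3   3
  2   0   0   0   0   3   3   6   6   6   6   9
  3   0   0   0   0   3   5   6   6   6   8   9
  4   0   0   8   8   8   8  11  13  14  14  14
  5   0   0   8   8   8   8  11  13  14  14  14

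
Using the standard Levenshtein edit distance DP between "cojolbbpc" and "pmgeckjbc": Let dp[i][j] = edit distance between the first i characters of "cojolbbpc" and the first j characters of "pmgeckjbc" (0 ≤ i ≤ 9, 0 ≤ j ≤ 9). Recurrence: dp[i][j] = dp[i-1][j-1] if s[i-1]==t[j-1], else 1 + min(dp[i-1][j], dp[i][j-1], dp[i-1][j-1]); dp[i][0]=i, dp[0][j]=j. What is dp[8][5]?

   ''  p  m  g  e  c  k  j  b  c
''  0  1  2  3  4  5  6  7  8  9
 c  1  1  2  3  4  4  5  6  7  8
 o  2  2  2  3  4  5  5  6  7  8
 j  3  3  3  3  4  5  6  5  6  7
 o  4  4  4  4  4  5  6  6  6  7
 l  5  5  5  5  5  5  6  7  7  7
 b  6  6  6  6  6  6  6  7  7  8
 b  7  7  7  7  7  7  7  7  7  8
 p  8  7  8  8  8  8  8  8  8  8
 c  9  8  8  9  9  8  9  9  9  8

8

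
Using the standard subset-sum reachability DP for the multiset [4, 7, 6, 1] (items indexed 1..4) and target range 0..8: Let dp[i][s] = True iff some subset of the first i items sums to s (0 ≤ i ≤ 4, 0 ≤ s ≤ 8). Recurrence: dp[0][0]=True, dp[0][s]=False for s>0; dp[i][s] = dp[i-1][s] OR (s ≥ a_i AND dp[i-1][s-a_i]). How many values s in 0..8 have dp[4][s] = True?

i\s   0   1   2   3   4   5   6   7   8
  0   T   F   F   F   F   F   F   F   F
  1   T   F   F   F   T   F   F   F   F
  2   T   F   F   F   T   F   F   T   F
  3   T   F   F   F   T   F   T   T   F
  4   T   T   F   F   T   T   T   T   T

7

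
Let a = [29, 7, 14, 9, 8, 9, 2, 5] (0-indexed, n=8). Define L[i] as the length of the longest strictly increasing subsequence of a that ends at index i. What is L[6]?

1

   i    0    1    2    3    4    5    6    7
a[i]   29    7   14    9    8    9    2    5
L[i]    1    1    2    2    2    3    1    2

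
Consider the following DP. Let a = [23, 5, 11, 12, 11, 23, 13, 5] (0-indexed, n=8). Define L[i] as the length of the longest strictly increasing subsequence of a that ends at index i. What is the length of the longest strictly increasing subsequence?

   i    0    1    2    3    4    5    6    7
a[i]   23    5   11   12   11   23   13    5
L[i]    1    1    2    3    2    4    4    1

4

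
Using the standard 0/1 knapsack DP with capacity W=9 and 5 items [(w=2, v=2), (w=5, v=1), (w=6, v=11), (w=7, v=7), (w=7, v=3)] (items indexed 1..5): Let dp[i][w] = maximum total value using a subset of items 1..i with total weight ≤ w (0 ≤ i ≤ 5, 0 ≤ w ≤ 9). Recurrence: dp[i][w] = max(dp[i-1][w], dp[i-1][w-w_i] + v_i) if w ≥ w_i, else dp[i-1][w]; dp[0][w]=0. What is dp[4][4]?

2

i\w   0   1   2   3   4   5   6   7   8   9
  0   0   0   0   0   0   0   0   0   0   0
  1   0   0   2   2   2   2   2   2   2   2
  2   0   0   2   2   2   2   2   3   3   3
  3   0   0   2   2   2   2  11  11  13  13
  4   0   0   2   2   2   2  11  11  13  13
  5   0   0   2   2   2   2  11  11  13  13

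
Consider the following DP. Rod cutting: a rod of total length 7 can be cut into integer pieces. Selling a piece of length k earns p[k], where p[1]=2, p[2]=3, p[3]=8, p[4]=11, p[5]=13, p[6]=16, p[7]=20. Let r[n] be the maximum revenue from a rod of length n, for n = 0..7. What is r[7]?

20

   n    0    1    2    3    4    5    6    7
r[n]    0    2    4    8   11   13   16   20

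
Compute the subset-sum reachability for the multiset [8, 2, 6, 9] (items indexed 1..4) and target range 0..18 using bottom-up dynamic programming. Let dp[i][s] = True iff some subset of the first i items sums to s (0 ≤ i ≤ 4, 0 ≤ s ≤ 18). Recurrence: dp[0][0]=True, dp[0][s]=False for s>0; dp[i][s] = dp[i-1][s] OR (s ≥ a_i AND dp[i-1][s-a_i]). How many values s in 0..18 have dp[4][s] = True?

11

i\s   0   1   2   3   4   5   6   7   8   9  10  11  12  13  14  15  16  17  18
  0   T   F   F   F   F   F   F   F   F   F   F   F   F   F   F   F   F   F   F
  1   T   F   F   F   F   F   F   F   T   F   F   F   F   F   F   F   F   F   F
  2   T   F   T   F   F   F   F   F   T   F   T   F   F   F   F   F   F   F   F
  3   T   F   T   F   F   F   T   F   T   F   T   F   F   F   T   F   T   F   F
  4   T   F   T   F   F   F   T   F   T   T   T   T   F   F   T   T   T   T   F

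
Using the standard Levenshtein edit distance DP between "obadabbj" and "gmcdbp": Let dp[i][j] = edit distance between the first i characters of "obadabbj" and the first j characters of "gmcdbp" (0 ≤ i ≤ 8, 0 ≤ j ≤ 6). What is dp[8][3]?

8

   ''  g  m  c  d  b  p
''  0  1  2  3  4  5  6
 o  1  1  2  3  4  5  6
 b  2  2  2  3  4  4  5
 a  3  3  3  3  4  5  5
 d  4  4  4  4  3  4  5
 a  5  5  5  5  4  4  5
 b  6  6  6  6  5  4  5
 b  7  7  7  7  6  5  5
 j  8  8  8  8  7  6  6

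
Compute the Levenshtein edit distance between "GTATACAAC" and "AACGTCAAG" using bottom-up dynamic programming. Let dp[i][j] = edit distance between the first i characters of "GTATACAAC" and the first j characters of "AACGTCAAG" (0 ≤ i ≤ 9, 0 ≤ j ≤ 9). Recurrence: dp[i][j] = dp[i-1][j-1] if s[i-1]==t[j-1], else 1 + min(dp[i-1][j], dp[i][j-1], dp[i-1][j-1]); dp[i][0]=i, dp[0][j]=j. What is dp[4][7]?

5

   ''  A  A  C  G  T  C  A  A  G
''  0  1  2  3  4  5  6  7  8  9
 G  1  1  2  3  3  4  5  6  7  8
 T  2  2  2  3  4  3  4  5  6  7
 A  3  2  2  3  4  4  4  4  5  6
 T  4  3  3  3  4  4  5  5  5  6
 A  5  4  3  4  4  5  5  5  5  6
 C  6  5  4  3  4  5  5  6  6  6
 A  7  6  5  4  4  5  6  5  6  7
 A  8  7  6  5  5  5  6  6  5  6
 C  9  8  7  6  6  6  5  6  6  6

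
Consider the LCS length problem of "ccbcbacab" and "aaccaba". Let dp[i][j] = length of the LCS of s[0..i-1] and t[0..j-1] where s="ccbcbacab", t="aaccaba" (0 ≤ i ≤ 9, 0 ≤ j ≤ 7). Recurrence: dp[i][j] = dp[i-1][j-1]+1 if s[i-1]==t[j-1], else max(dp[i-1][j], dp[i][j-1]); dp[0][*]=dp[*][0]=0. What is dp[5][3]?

   ''  a  a  c  c  a  b  a
''  0  0  0  0  0  0  0  0
 c  0  0  0  1  1  1  1  1
 c  0  0  0  1  2  2  2  2
 b  0  0  0  1  2  2  3  3
 c  0  0  0  1  2  2  3  3
 b  0  0  0  1  2  2  3  3
 a  0  1  1  1  2  3  3  4
 c  0  1  1  2  2  3  3  4
 a  0  1  2  2  2  3  3  4
 b  0  1  2  2  2  3  4  4

1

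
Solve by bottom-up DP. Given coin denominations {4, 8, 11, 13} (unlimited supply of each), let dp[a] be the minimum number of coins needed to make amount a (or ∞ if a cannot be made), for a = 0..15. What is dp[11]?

 a  0  1  2  3  4  5  6  7  8  9 10 11 12 13 14 15
dp  0  -  -  -  1  -  -  -  1  -  -  1  2  1  -  2
(- denotes ∞ / unreachable)

1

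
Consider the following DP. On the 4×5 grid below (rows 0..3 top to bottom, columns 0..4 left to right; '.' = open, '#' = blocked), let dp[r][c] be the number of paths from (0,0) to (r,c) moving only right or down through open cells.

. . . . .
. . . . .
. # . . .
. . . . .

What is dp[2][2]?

r\c   0   1   2   3   4
  0   1   1   1   1   1
  1   1   2   3   4   5
  2   1   0   3   7  12
  3   1   1   4  11  23

3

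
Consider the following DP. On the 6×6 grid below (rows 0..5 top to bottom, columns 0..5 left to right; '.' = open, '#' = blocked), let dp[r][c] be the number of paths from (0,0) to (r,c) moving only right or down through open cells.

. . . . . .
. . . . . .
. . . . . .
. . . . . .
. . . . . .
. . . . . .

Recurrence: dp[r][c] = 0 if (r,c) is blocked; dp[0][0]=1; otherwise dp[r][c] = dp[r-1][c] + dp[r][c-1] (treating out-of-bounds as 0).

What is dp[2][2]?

r\c   0   1   2   3   4   5
  0   1   1   1   1   1   1
  1   1   2   3   4   5   6
  2   1   3   6  10  15  21
  3   1   4  10  20  35  56
  4   1   5  15  35  70 126
  5   1   6  21  56 126 252

6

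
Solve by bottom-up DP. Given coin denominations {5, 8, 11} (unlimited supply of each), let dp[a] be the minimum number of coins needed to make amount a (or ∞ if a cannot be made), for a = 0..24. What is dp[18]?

3

 a  0  1  2  3  4  5  6  7  8  9 10 11 12 13 14 15 16 17 18 19 20 21 22 23 24
dp  0  -  -  -  -  1  -  -  1  -  2  1  -  2  -  3  2  -  3  2  4  3  2  4  3
(- denotes ∞ / unreachable)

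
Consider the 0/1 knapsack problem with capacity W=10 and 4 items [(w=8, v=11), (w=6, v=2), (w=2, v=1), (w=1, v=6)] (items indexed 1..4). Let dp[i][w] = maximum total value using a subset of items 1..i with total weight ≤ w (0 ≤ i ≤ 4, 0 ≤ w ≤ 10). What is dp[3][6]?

2

i\w   0   1   2   3   4   5   6   7   8   9  10
  0   0   0   0   0   0   0   0   0   0   0   0
  1   0   0   0   0   0   0   0   0  11  11  11
  2   0   0   0   0   0   0   2   2  11  11  11
  3   0   0   1   1   1   1   2   2  11  11  12
  4   0   6   6   7   7   7   7   8  11  17  17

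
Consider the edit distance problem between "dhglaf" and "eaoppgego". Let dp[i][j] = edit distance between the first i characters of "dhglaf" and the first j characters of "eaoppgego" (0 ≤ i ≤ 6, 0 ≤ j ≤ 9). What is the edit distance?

8

   ''  e  a  o  p  p  g  e  g  o
''  0  1  2  3  4  5  6  7  8  9
 d  1  1  2  3  4  5  6  7  8  9
 h  2  2  2  3  4  5  6  7  8  9
 g  3  3  3  3  4  5  5  6  7  8
 l  4  4  4  4  4  5  6  6  7  8
 a  5  5  4  5  5  5  6  7  7  8
 f  6  6  5  5  6  6  6  7  8  8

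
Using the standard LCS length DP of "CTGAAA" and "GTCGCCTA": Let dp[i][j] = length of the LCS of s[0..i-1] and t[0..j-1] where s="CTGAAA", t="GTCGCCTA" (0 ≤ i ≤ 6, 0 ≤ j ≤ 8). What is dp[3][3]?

1

   ''  G  T  C  G  C  C  T  A
''  0  0  0  0  0  0  0  0  0
 C  0  0  0  1  1  1  1  1  1
 T  0  0  1  1  1  1  1  2  2
 G  0  1  1  1  2  2  2  2  2
 A  0  1  1  1  2  2  2  2  3
 A  0  1  1  1  2  2  2  2  3
 A  0  1  1  1  2  2  2  2  3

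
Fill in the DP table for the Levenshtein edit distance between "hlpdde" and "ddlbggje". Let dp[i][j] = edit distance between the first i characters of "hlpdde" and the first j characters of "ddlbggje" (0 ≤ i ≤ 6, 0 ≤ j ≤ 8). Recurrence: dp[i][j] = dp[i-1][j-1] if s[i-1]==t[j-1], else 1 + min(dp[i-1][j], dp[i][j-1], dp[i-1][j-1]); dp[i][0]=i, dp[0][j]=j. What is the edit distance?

6

   ''  d  d  l  b  g  g  j  e
''  0  1  2  3  4  5  6  7  8
 h  1  1  2  3  4  5  6  7  8
 l  2  2  2  2  3  4  5  6  7
 p  3  3  3  3  3  4  5  6  7
 d  4  3  3  4  4  4  5  6  7
 d  5  4  3  4  5  5  5  6  7
 e  6  5  4  4  5  6  6  6  6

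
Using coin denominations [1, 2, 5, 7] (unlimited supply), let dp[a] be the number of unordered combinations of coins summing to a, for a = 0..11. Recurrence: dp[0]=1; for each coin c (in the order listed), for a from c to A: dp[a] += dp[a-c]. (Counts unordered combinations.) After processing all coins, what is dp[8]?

8

after  coin     0     1     2     3     4     5     6     7     8     9    10    11
          1     1     1     1     1     1     1     1     1     1     1     1     1
          2     1     1     2     2     3     3     4     4     5     5     6     6
          5     1     1     2     2     3     4     5     6     7     8    10    11
          7     1     1     2     2     3     4     5     7     8    10    12    14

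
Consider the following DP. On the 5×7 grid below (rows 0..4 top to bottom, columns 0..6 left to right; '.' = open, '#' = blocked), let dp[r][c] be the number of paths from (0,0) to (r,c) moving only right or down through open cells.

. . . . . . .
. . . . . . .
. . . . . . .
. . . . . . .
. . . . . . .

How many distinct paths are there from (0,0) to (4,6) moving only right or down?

210

r\c   0   1   2   3   4   5   6
  0   1   1   1   1   1   1   1
  1   1   2   3   4   5   6   7
  2   1   3   6  10  15  21  28
  3   1   4  10  20  35  56  84
  4   1   5  15  35  70 126 210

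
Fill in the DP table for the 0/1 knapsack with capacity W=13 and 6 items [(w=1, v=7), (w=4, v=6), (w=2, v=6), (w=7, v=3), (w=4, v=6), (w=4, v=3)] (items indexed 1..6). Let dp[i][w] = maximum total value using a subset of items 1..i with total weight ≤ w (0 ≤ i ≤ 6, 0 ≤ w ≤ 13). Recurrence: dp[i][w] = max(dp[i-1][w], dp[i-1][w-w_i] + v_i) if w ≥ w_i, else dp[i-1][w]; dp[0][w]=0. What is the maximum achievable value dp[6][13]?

25

i\w   0   1   2   3   4   5   6   7   8   9  10  11  12  13
  0   0   0   0   0   0   0   0   0   0   0   0   0   0   0
  1   0   7   7   7   7   7   7   7   7   7   7   7   7   7
  2   0   7   7   7   7  13  13  13  13  13  13  13  13  13
  3   0   7   7  13  13  13  13  19  19  19  19  19  19  19
  4   0   7   7  13  13  13  13  19  19  19  19  19  19  19
  5   0   7   7  13  13  13  13  19  19  19  19  25  25  25
  6   0   7   7  13  13  13  13  19  19  19  19  25  25  25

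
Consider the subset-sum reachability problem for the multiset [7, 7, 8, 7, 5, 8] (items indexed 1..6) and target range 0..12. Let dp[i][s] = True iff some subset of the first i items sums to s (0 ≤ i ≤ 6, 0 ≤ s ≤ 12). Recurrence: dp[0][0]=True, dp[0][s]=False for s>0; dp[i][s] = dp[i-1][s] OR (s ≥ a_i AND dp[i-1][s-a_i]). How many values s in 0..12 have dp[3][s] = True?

3

i\s   0   1   2   3   4   5   6   7   8   9  10  11  12
  0   T   F   F   F   F   F   F   F   F   F   F   F   F
  1   T   F   F   F   F   F   F   T   F   F   F   F   F
  2   T   F   F   F   F   F   F   T   F   F   F   F   F
  3   T   F   F   F   F   F   F   T   T   F   F   F   F
  4   T   F   F   F   F   F   F   T   T   F   F   F   F
  5   T   F   F   F   F   T   F   T   T   F   F   F   T
  6   T   F   F   F   F   T   F   T   T   F   F   F   T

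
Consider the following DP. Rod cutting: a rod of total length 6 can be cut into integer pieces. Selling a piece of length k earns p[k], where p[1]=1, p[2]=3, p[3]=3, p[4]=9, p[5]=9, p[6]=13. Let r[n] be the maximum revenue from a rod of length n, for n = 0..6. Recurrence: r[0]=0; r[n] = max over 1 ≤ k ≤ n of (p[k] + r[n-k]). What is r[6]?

   n    0    1    2    3    4    5    6
r[n]    0    1    3    4    9   10   13

13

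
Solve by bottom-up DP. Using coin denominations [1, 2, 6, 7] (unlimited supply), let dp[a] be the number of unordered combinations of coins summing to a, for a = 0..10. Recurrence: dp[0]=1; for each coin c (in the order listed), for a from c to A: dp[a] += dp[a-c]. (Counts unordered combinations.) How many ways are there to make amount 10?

11

after  coin     0     1     2     3     4     5     6     7     8     9    10
          1     1     1     1     1     1     1     1     1     1     1     1
          2     1     1     2     2     3     3     4     4     5     5     6
          6     1     1     2     2     3     3     5     5     7     7     9
          7     1     1     2     2     3     3     5     6     8     9    11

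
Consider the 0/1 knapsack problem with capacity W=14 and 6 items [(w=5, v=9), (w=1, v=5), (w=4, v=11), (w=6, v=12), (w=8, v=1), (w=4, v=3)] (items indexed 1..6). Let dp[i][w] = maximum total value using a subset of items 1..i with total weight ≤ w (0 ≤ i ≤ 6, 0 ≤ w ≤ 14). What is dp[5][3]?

i\w   0   1   2   3   4   5   6   7   8   9  10  11  12  13  14
  0   0   0   0   0   0   0   0   0   0   0   0   0   0   0   0
  1   0   0   0   0   0   9   9   9   9   9   9   9   9   9   9
  2   0   5   5   5   5   9  14  14  14  14  14  14  14  14  14
  3   0   5   5   5  11  16  16  16  16  20  25  25  25  25  25
  4   0   5   5   5  11  16  16  17  17  20  25  28  28  28  28
  5   0   5   5   5  11  16  16  17  17  20  25  28  28  28  28
  6   0   5   5   5  11  16  16  17  17  20  25  28  28  28  28

5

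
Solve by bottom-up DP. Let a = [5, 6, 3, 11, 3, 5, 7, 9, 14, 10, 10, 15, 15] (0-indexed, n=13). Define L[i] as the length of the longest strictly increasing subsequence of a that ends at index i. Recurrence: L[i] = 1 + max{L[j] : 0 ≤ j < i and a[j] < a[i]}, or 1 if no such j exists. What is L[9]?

5

   i    0    1    2    3    4    5    6    7    8    9   10   11   12
a[i]    5    6    3   11    3    5    7    9   14   10   10   15   15
L[i]    1    2    1    3    1    2    3    4    5    5    5    6    6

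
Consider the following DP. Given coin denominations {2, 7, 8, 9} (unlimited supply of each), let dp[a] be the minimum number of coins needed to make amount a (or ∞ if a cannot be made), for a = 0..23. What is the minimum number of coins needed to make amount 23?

3

 a  0  1  2  3  4  5  6  7  8  9 10 11 12 13 14 15 16 17 18 19 20 21 22 23
dp  0  -  1  -  2  -  3  1  1  1  2  2  3  3  2  2  2  2  2  3  3  3  3  3
(- denotes ∞ / unreachable)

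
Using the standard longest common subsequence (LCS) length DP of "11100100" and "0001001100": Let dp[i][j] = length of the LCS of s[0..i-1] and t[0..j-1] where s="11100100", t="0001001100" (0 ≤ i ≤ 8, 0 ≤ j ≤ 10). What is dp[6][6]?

3

   ''  0  0  0  1  0  0  1  1  0  0
''  0  0  0  0  0  0  0  0  0  0  0
 1  0  0  0  0  1  1  1  1  1  1  1
 1  0  0  0  0  1  1  1  2  2  2  2
 1  0  0  0  0  1  1  1  2  3  3  3
 0  0  1  1  1  1  2  2  2  3  4  4
 0  0  1  2  2  2  2  3  3  3  4  5
 1  0  1  2  2  3  3  3  4  4  4  5
 0  0  1  2  3  3  4  4  4  4  5  5
 0  0  1  2  3  3  4  5  5  5  5  6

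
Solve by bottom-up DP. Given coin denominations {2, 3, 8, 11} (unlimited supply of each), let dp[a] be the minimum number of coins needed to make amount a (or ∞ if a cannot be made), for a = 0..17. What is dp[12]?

 a  0  1  2  3  4  5  6  7  8  9 10 11 12 13 14 15 16 17
dp  0  -  1  1  2  2  2  3  1  3  2  1  3  2  2  3  2  3
(- denotes ∞ / unreachable)

3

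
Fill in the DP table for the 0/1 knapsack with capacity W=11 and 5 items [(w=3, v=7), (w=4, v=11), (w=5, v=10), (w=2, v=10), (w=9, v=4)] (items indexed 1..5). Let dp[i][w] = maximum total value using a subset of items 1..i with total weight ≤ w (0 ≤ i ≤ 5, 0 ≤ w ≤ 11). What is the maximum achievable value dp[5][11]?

31

i\w   0   1   2   3   4   5   6   7   8   9  10  11
  0   0   0   0   0   0   0   0   0   0   0   0   0
  1   0   0   0   7   7   7   7   7   7   7   7   7
  2   0   0   0   7  11  11  11  18  18  18  18  18
  3   0   0   0   7  11  11  11  18  18  21  21  21
  4   0   0  10  10  11  17  21  21  21  28  28  31
  5   0   0  10  10  11  17  21  21  21  28  28  31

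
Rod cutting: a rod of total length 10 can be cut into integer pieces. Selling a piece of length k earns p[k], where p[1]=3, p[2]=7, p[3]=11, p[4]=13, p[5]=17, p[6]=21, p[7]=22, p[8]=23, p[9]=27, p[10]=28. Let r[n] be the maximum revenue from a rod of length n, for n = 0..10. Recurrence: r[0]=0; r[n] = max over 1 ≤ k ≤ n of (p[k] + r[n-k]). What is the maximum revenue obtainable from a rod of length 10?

   n    0    1    2    3    4    5    6    7    8    9   10
r[n]    0    3    7   11   14   18   22   25   29   33   36

36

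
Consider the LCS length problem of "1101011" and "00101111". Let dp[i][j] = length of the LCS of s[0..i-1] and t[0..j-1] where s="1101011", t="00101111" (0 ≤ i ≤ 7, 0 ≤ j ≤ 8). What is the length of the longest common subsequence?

   ''  0  0  1  0  1  1  1  1
''  0  0  0  0  0  0  0  0  0
 1  0  0  0  1  1  1  1  1  1
 1  0  0  0  1  1  2  2  2  2
 0  0  1  1  1  2  2  2  2  2
 1  0  1  1  2  2  3  3  3  3
 0  0  1  2  2  3  3  3  3  3
 1  0  1  2  3  3  4  4  4  4
 1  0  1  2  3  3  4  5  5  5

5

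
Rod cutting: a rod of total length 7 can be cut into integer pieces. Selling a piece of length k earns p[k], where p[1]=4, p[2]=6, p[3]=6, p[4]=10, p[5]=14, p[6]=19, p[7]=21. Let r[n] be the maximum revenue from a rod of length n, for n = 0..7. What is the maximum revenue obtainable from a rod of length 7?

28

   n    0    1    2    3    4    5    6    7
r[n]    0    4    8   12   16   20   24   28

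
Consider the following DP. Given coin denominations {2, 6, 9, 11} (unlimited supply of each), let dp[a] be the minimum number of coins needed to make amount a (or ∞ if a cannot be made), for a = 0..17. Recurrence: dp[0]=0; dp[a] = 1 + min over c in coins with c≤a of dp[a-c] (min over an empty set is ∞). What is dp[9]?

 a  0  1  2  3  4  5  6  7  8  9 10 11 12 13 14 15 16 17
dp  0  -  1  -  2  -  1  -  2  1  3  1  2  2  3  2  4  2
(- denotes ∞ / unreachable)

1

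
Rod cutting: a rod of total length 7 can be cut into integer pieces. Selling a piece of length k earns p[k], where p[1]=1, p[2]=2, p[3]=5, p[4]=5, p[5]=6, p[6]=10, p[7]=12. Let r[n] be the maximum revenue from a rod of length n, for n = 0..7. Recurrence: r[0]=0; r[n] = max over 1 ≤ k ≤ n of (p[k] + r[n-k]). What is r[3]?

   n    0    1    2    3    4    5    6    7
r[n]    0    1    2    5    6    7   10   12

5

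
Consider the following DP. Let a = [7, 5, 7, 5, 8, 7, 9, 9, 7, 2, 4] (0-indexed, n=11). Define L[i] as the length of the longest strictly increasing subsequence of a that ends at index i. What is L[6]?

4

   i    0    1    2    3    4    5    6    7    8    9   10
a[i]    7    5    7    5    8    7    9    9    7    2    4
L[i]    1    1    2    1    3    2    4    4    2    1    2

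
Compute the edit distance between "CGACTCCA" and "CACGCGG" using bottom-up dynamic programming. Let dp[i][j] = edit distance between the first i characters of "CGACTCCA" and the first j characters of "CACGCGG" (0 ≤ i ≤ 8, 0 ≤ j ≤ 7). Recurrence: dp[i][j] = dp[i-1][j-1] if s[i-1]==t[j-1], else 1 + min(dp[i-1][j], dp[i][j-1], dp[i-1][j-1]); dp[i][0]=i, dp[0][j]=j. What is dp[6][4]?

3

   ''  C  A  C  G  C  G  G
''  0  1  2  3  4  5  6  7
 C  1  0  1  2  3  4  5  6
 G  2  1  1  2  2  3  4  5
 A  3  2  1  2  3  3  4  5
 C  4  3  2  1  2  3  4  5
 T  5  4  3  2  2  3  4  5
 C  6  5  4  3  3  2  3  4
 C  7  6  5  4  4  3  3  4
 A  8  7  6  5  5  4  4  4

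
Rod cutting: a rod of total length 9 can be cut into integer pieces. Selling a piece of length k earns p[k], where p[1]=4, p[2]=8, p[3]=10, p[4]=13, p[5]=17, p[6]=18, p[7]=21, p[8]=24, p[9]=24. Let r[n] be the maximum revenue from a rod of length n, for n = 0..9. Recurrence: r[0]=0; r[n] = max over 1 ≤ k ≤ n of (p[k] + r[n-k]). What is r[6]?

24

   n    0    1    2    3    4    5    6    7    8    9
r[n]    0    4    8   12   16   20   24   28   32   36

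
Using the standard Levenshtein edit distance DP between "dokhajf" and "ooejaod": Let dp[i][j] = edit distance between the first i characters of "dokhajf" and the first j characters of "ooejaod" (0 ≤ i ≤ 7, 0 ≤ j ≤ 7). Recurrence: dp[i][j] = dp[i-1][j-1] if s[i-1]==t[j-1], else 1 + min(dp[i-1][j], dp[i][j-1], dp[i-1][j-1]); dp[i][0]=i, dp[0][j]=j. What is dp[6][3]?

5

   ''  o  o  e  j  a  o  d
''  0  1  2  3  4  5  6  7
 d  1  1  2  3  4  5  6  6
 o  2  1  1  2  3  4  5  6
 k  3  2  2  2  3  4  5  6
 h  4  3  3  3  3  4  5  6
 a  5  4  4  4  4  3  4  5
 j  6  5  5  5  4  4  4  5
 f  7  6  6  6  5  5  5  5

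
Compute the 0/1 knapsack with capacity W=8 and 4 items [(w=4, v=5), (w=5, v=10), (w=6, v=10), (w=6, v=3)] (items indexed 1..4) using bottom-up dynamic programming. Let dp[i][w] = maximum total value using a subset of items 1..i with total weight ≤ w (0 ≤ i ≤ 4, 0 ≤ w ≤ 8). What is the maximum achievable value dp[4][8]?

i\w   0   1   2   3   4   5   6   7   8
  0   0   0   0   0   0   0   0   0   0
  1   0   0   0   0   5   5   5   5   5
  2   0   0   0   0   5  10  10  10  10
  3   0   0   0   0   5  10  10  10  10
  4   0   0   0   0   5  10  10  10  10

10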